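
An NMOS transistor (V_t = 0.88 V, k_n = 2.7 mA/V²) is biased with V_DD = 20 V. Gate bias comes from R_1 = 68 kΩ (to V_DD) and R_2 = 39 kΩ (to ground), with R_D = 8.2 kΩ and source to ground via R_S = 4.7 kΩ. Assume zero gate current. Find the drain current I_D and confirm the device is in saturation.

V_G = V_DD·R_2/(R_1+R_2) = 20×39/107 = 7.29 V.
Assume saturation: I_D = (k_n/2)(V_GS − V_t)² with V_GS = V_G − I_D·R_S = 7.29 − 4.7·I_D.
Substituting gives 29.8·I_D² − 82.3·I_D + 55.5 = 0, with roots I_D = 1.17 or 1.6 mA.
The root I_D = 1.6 mA gives V_GS = -0.207 V ≤ V_t, so take I_D = 1.17 mA.
Then V_GS = 1.81 V and V_DS = V_DD − I_D(R_D+R_S) = 20 − 1.17×12.9 = 4.96 V.
Saturation requires V_DS ≥ V_GS − V_t = 0.929 V; 4.96 ≥ 0.929 ✓.

I_D ≈ 1.2 mA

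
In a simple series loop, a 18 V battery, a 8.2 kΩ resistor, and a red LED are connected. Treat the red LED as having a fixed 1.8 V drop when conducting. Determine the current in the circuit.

KVL around the loop: 18 = V_D + I·R = 1.8 + I × 8.2 kΩ.
So I = (18 − 1.8) / 8.2 kΩ = 16.2 / 8.2 = 1.98 mA.

I ≈ 2 mA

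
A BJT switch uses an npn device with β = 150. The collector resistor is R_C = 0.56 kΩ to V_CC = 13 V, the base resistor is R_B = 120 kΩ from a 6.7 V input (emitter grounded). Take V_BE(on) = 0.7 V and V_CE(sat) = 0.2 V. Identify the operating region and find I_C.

active; I_C ≈ 7.5 mA

Assume active. Base-emitter loop: I_B = (V_BB − V_BE)/R_B = (6.7 − 0.7)/120 = 0.05 mA.
I_C = β·I_B = 150×0.05 = 7.5 mA.
V_CE = V_CC − I_C·R_C = 13 − 7.5×0.56 = 8.8 V > V_CE(sat), so the active-region assumption holds.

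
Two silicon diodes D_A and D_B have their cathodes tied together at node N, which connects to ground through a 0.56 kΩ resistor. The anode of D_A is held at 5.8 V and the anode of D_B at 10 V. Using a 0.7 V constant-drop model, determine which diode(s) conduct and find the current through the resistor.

Assume both conduct. Then node N would need to be at both 5.8−0.7 = 5.1 V and 10−0.7 = 9.3 V, which is impossible.
Assume only D_B conducts: V_N = 10 − 0.7 = 9.3 V, so I_R = 9.3/0.56 = 16.6 mA.
Check D_A: its anode-to-cathode voltage is 5.8 − 9.3 = -3.5 V < 0.7 V, so it is off. The assumption is consistent.

Only D_B conducts; I_R ≈ 17 mA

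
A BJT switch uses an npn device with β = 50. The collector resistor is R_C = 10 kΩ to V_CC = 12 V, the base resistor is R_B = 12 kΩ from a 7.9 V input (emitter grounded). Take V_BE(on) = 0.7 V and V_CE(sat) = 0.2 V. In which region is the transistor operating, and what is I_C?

saturation; I_C ≈ 1.2 mA

Assume active: I_B = (7.9 − 0.7)/12 = 0.6 mA, giving I_C = β·I_B = 30 mA.
But then V_CE = 12 − 30×10 = -288 V < V_CE(sat) = 0.2 V — impossible in the active region.
So the transistor is saturated. With V_CE = 0.2 V, I_C = (V_CC − 0.2)/R_C = 11.8/10 = 1.18 mA.
Check: β·I_B = 30 mA > I_C = 1.18 mA, confirming saturation.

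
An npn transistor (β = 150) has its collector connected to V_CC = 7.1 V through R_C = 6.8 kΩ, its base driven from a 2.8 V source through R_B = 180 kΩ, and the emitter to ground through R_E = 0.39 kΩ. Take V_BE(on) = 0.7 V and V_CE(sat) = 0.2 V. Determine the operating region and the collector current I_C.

Assume active: I_B = (2.8 − 0.7)/(180 + 151×0.39) = 0.00879 mA, I_C = β·I_B = 1.32 mA.
Then V_CE = 7.1 − 1.32×6.8 − 1.33×0.39 = -2.38 V < 0.2 V — the active assumption fails.
Re-solve with V_CE = 0.2 V. KCL at the emitter: V_E/R_E = (V_BB−0.7−V_E)/R_B + (V_CC−0.2−V_E)/R_C, giving V_E = 0.378 V.
I_C = (V_CC − 0.2 − V_E)/R_C = (6.9 − 0.378)/6.8 = 0.959 mA.
Check: I_B = (2.1 − 0.378)/180 = 0.00957 mA, and β·I_B = 1.44 mA > I_C, confirming saturation.

saturation; I_C ≈ 0.96 mA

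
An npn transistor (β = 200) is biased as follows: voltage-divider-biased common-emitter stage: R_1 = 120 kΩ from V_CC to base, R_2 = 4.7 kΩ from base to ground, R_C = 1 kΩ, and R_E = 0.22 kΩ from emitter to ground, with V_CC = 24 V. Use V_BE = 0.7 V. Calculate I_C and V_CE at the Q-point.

I_C ≈ 0.84 mA, V_CE ≈ 23 V

Thevenize the base divider: V_Th = V_CC·R_2/(R_1+R_2) = 24×4.7/125 = 0.905 V, R_Th = R_1‖R_2 = 4.52 kΩ.
Base-emitter loop: V_Th = I_B·R_Th + V_BE + (β+1)I_B·R_E, so I_B = (0.905 − 0.7) / (4.52 + 201×0.22) = 0.0042 mA.
I_C = β·I_B = 200×0.0042 = 0.839 mA, and I_E = (β+1)I_B = 0.844 mA.
V_CE = V_CC − I_C·R_C − I_E·R_E = 24 − 0.839×1 − 0.844×0.22 = 23 V.
V_CE = 23 V > 0.2 V confirms active-region operation.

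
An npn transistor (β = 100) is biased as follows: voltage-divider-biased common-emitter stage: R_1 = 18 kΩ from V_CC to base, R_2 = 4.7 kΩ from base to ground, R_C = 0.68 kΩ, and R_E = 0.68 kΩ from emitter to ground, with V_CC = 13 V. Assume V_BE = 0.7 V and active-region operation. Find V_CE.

Thevenize the base divider: V_Th = V_CC·R_2/(R_1+R_2) = 13×4.7/22.7 = 2.69 V, R_Th = R_1‖R_2 = 3.73 kΩ.
Base-emitter loop: V_Th = I_B·R_Th + V_BE + (β+1)I_B·R_E, so I_B = (2.69 − 0.7) / (3.73 + 101×0.68) = 0.0275 mA.
I_C = β·I_B = 100×0.0275 = 2.75 mA, and I_E = (β+1)I_B = 2.78 mA.
V_CE = V_CC − I_C·R_C − I_E·R_E = 13 − 2.75×0.68 − 2.78×0.68 = 9.24 V.
V_CE = 9.24 V > 0.2 V confirms active-region operation.

V_CE ≈ 9.2 V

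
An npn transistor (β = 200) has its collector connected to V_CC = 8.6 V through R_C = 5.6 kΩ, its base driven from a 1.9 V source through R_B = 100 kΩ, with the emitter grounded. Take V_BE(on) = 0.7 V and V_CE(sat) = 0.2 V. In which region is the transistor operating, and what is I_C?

Assume active: I_B = (1.9 − 0.7)/100 = 0.012 mA, giving I_C = β·I_B = 2.4 mA.
But then V_CE = 8.6 − 2.4×5.6 = -4.84 V < V_CE(sat) = 0.2 V — impossible in the active region.
So the transistor is saturated. With V_CE = 0.2 V, I_C = (V_CC − 0.2)/R_C = 8.4/5.6 = 1.5 mA.
Check: β·I_B = 2.4 mA > I_C = 1.5 mA, confirming saturation.

saturation; I_C ≈ 1.5 mA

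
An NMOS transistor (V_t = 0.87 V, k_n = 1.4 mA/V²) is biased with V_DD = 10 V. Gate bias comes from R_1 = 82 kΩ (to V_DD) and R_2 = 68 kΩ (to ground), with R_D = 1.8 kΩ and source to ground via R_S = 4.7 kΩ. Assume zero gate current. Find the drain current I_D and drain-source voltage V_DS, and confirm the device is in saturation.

V_G = V_DD·R_2/(R_1+R_2) = 10×68/150 = 4.53 V.
Assume saturation: I_D = (k_n/2)(V_GS − V_t)² with V_GS = V_G − I_D·R_S = 4.53 − 4.7·I_D.
Substituting gives 15.5·I_D² − 25.1·I_D + 9.39 = 0, with roots I_D = 0.585 or 1.04 mA.
The root I_D = 1.04 mA gives V_GS = -0.348 V ≤ V_t, so take I_D = 0.585 mA.
Then V_GS = 1.78 V and V_DS = V_DD − I_D(R_D+R_S) = 10 − 0.585×6.5 = 6.2 V.
Saturation requires V_DS ≥ V_GS − V_t = 0.914 V; 6.2 ≥ 0.914 ✓.

I_D ≈ 0.58 mA, V_DS ≈ 6.2 V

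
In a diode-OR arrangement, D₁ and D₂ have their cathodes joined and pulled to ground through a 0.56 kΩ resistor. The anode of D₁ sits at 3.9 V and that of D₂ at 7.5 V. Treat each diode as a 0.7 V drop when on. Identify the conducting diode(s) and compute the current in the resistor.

Assume both conduct. Then node N would need to be at both 3.9−0.7 = 3.2 V and 7.5−0.7 = 6.8 V, which is impossible.
Assume only D₂ conducts: V_N = 7.5 − 0.7 = 6.8 V, so I_R = 6.8/0.56 = 12.1 mA.
Check D₁: its anode-to-cathode voltage is 3.9 − 6.8 = -2.9 V < 0.7 V, so it is off. The assumption is consistent.

Only D₂ conducts; I_R ≈ 12 mA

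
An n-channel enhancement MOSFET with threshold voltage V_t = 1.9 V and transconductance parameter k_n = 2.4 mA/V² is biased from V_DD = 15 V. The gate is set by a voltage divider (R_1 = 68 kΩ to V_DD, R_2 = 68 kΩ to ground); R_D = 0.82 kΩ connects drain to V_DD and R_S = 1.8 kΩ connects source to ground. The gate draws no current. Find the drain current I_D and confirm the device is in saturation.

V_G = V_DD·R_2/(R_1+R_2) = 15×68/136 = 7.5 V.
Assume saturation: I_D = (k_n/2)(V_GS − V_t)² with V_GS = V_G − I_D·R_S = 7.5 − 1.8·I_D.
Substituting gives 3.89·I_D² − 25.2·I_D + 37.6 = 0, with roots I_D = 2.34 or 4.14 mA.
The root I_D = 4.14 mA gives V_GS = 0.0418 V ≤ V_t, so take I_D = 2.34 mA.
Then V_GS = 3.3 V and V_DS = V_DD − I_D(R_D+R_S) = 15 − 2.34×2.62 = 8.88 V.
Saturation requires V_DS ≥ V_GS − V_t = 1.4 V; 8.88 ≥ 1.4 ✓.

I_D ≈ 2.3 mA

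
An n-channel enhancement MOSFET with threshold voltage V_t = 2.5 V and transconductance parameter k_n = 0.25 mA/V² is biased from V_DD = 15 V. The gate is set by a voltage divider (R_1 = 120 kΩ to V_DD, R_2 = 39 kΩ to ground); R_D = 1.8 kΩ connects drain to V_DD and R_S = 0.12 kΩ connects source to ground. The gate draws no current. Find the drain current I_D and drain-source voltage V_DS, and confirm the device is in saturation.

V_G = V_DD·R_2/(R_1+R_2) = 15×39/159 = 3.68 V.
Assume saturation: I_D = (k_n/2)(V_GS − V_t)² with V_GS = V_G − I_D·R_S = 3.68 − 0.12·I_D.
Substituting gives 0.0018·I_D² − 1.04·I_D + 0.174 = 0, with roots I_D = 0.168 or 575 mA.
The root I_D = 575 mA gives V_GS = -65.3 V ≤ V_t, so take I_D = 0.168 mA.
Then V_GS = 3.66 V and V_DS = V_DD − I_D(R_D+R_S) = 15 − 0.168×1.92 = 14.7 V.
Saturation requires V_DS ≥ V_GS − V_t = 1.16 V; 14.7 ≥ 1.16 ✓.

I_D ≈ 0.17 mA, V_DS ≈ 15 V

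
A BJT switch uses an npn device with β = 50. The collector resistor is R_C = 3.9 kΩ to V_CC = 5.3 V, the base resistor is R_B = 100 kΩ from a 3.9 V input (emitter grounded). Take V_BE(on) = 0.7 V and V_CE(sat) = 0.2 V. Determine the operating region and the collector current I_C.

saturation; I_C ≈ 1.3 mA

Assume active: I_B = (3.9 − 0.7)/100 = 0.032 mA, giving I_C = β·I_B = 1.6 mA.
But then V_CE = 5.3 − 1.6×3.9 = -0.94 V < V_CE(sat) = 0.2 V — impossible in the active region.
So the transistor is saturated. With V_CE = 0.2 V, I_C = (V_CC − 0.2)/R_C = 5.1/3.9 = 1.31 mA.
Check: β·I_B = 1.6 mA > I_C = 1.31 mA, confirming saturation.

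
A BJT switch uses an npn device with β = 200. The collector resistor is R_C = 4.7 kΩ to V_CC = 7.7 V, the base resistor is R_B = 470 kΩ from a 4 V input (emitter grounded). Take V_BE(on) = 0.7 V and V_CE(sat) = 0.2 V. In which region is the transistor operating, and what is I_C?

Assume active. Base-emitter loop: I_B = (V_BB − V_BE)/R_B = (4 − 0.7)/470 = 0.00702 mA.
I_C = β·I_B = 200×0.00702 = 1.4 mA.
V_CE = V_CC − I_C·R_C = 7.7 − 1.4×4.7 = 1.1 V > V_CE(sat), so the active-region assumption holds.

active; I_C ≈ 1.4 mA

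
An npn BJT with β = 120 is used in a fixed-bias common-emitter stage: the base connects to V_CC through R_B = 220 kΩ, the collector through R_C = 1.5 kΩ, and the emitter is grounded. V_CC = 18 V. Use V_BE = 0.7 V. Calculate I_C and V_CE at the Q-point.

I_C ≈ 9.4 mA, V_CE ≈ 3.8 V

Base loop: V_CC = I_B·R_B + V_BE, so I_B = (18 − 0.7)/220 kΩ = 0.0786 mA.
In the active region I_C = β·I_B = 120 × 0.0786 = 9.44 mA.
Collector loop: V_CE = V_CC − I_C·R_C = 18 − 9.44×1.5 = 3.85 V.
Since V_CE = 3.85 V > V_CE(sat) ≈ 0.2 V, the transistor is in the active region as assumed.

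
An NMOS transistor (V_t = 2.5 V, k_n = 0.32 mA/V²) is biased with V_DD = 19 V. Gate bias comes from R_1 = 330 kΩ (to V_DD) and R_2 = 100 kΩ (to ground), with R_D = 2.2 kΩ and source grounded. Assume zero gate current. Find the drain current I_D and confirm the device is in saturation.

V_G = V_DD·R_2/(R_1+R_2) = 19×100/430 = 4.42 V. With the source grounded, V_GS = V_G = 4.42 V.
Assume saturation: I_D = (k_n/2)(V_GS − V_t)² = (0.32/2)×(4.42 − 2.5)² = 0.16×1.92² = 0.589 mA.
V_DS = V_DD − I_D·R_D = 19 − 0.589×2.2 = 17.7 V.
Saturation requires V_DS ≥ V_GS − V_t = 1.92 V; 17.7 ≥ 1.92 ✓.

I_D ≈ 0.59 mA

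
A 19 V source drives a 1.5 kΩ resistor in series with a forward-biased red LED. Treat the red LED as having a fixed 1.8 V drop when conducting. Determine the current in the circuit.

KVL around the loop: 19 = V_D + I·R = 1.8 + I × 1.5 kΩ.
So I = (19 − 1.8) / 1.5 kΩ = 17.2 / 1.5 = 11.5 mA.

I ≈ 11 mA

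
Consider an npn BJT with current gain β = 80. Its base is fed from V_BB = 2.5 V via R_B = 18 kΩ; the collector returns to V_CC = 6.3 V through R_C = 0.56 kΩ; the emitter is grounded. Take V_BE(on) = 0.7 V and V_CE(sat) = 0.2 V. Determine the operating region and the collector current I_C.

active; I_C ≈ 8 mA

Assume active. Base-emitter loop: I_B = (V_BB − V_BE)/R_B = (2.5 − 0.7)/18 = 0.1 mA.
I_C = β·I_B = 80×0.1 = 8 mA.
V_CE = V_CC − I_C·R_C = 6.3 − 8×0.56 = 1.82 V > V_CE(sat), so the active-region assumption holds.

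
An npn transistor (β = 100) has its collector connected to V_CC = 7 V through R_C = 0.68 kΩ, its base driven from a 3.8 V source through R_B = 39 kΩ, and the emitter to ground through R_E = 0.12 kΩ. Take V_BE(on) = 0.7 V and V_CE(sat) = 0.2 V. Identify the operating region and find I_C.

Assume active. Base-emitter loop: I_B = (V_BB − V_BE)/(R_B + (β+1)R_E) = (3.8 − 0.7)/(39 + 101×0.12) = 0.0606 mA.
I_C = β·I_B = 100×0.0606 = 6.06 mA.
V_CE = V_CC − I_C·R_C − I_E·R_E = 7 − 6.06×0.68 − 6.12×0.12 = 2.14 V > V_CE(sat), so the active-region assumption holds.

active; I_C ≈ 6.1 mA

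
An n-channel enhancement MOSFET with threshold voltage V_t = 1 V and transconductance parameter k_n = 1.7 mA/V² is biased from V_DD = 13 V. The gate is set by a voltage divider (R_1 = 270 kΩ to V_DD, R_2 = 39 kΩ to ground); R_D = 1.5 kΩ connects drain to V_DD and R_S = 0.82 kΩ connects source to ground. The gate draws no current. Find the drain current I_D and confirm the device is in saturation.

I_D ≈ 0.2 mA

V_G = V_DD·R_2/(R_1+R_2) = 13×39/309 = 1.64 V.
Assume saturation: I_D = (k_n/2)(V_GS − V_t)² with V_GS = V_G − I_D·R_S = 1.64 − 0.82·I_D.
Substituting gives 0.572·I_D² − 1.89·I_D + 0.349 = 0, with roots I_D = 0.196 or 3.12 mA.
The root I_D = 3.12 mA gives V_GS = -0.915 V ≤ V_t, so take I_D = 0.196 mA.
Then V_GS = 1.48 V and V_DS = V_DD − I_D(R_D+R_S) = 13 − 0.196×2.32 = 12.5 V.
Saturation requires V_DS ≥ V_GS − V_t = 0.48 V; 12.5 ≥ 0.48 ✓.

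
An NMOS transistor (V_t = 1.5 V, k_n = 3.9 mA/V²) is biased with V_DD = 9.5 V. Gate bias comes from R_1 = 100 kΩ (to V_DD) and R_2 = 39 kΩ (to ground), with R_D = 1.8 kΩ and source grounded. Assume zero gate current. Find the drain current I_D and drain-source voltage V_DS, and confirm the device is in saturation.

V_G = V_DD·R_2/(R_1+R_2) = 9.5×39/139 = 2.67 V. With the source grounded, V_GS = V_G = 2.67 V.
Assume saturation: I_D = (k_n/2)(V_GS − V_t)² = (3.9/2)×(2.67 − 1.5)² = 1.95×1.17² = 2.65 mA.
V_DS = V_DD − I_D·R_D = 9.5 − 2.65×1.8 = 4.73 V.
Saturation requires V_DS ≥ V_GS − V_t = 1.17 V; 4.73 ≥ 1.17 ✓.

I_D ≈ 2.6 mA, V_DS ≈ 4.7 V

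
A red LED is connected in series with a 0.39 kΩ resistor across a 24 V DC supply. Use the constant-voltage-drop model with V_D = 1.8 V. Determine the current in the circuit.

KVL around the loop: 24 = V_D + I·R = 1.8 + I × 0.39 kΩ.
So I = (24 − 1.8) / 0.39 kΩ = 22.2 / 0.39 = 56.9 mA.

I ≈ 57 mA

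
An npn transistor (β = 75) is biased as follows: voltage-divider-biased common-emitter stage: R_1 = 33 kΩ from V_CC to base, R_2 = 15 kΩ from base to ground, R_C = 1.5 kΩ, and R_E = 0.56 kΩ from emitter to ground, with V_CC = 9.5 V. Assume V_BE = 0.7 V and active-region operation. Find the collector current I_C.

Thevenize the base divider: V_Th = V_CC·R_2/(R_1+R_2) = 9.5×15/48 = 2.97 V, R_Th = R_1‖R_2 = 10.3 kΩ.
Base-emitter loop: V_Th = I_B·R_Th + V_BE + (β+1)I_B·R_E, so I_B = (2.97 − 0.7) / (10.3 + 76×0.56) = 0.0429 mA.
I_C = β·I_B = 75×0.0429 = 3.22 mA, and I_E = (β+1)I_B = 3.26 mA.
V_CE = V_CC − I_C·R_C − I_E·R_E = 9.5 − 3.22×1.5 − 3.26×0.56 = 2.85 V.
V_CE = 2.85 V > 0.2 V confirms active-region operation.

I_C ≈ 3.2 mA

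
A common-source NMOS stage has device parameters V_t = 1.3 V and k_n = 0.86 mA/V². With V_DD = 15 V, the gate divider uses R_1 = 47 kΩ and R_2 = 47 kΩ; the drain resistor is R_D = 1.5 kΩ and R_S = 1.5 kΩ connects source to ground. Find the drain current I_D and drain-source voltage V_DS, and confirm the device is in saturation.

V_G = V_DD·R_2/(R_1+R_2) = 15×47/94 = 7.5 V.
Assume saturation: I_D = (k_n/2)(V_GS − V_t)² with V_GS = V_G − I_D·R_S = 7.5 − 1.5·I_D.
Substituting gives 0.968·I_D² − 9·I_D + 16.5 = 0, with roots I_D = 2.52 or 6.78 mA.
The root I_D = 6.78 mA gives V_GS = -2.67 V ≤ V_t, so take I_D = 2.52 mA.
Then V_GS = 3.72 V and V_DS = V_DD − I_D(R_D+R_S) = 15 − 2.52×3 = 7.44 V.
Saturation requires V_DS ≥ V_GS − V_t = 2.42 V; 7.44 ≥ 2.42 ✓.

I_D ≈ 2.5 mA, V_DS ≈ 7.4 V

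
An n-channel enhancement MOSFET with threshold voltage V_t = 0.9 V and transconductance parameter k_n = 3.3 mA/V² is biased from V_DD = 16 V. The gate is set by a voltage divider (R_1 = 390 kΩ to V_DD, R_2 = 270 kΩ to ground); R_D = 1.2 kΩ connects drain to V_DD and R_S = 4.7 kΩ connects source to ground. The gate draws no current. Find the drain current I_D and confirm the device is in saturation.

I_D ≈ 1 mA

V_G = V_DD·R_2/(R_1+R_2) = 16×270/660 = 6.55 V.
Assume saturation: I_D = (k_n/2)(V_GS − V_t)² with V_GS = V_G − I_D·R_S = 6.55 − 4.7·I_D.
Substituting gives 36.4·I_D² − 88.6·I_D + 52.6 = 0, with roots I_D = 1.03 or 1.4 mA.
The root I_D = 1.4 mA gives V_GS = -0.0201 V ≤ V_t, so take I_D = 1.03 mA.
Then V_GS = 1.69 V and V_DS = V_DD − I_D(R_D+R_S) = 16 − 1.03×5.9 = 9.91 V.
Saturation requires V_DS ≥ V_GS − V_t = 0.791 V; 9.91 ≥ 0.791 ✓.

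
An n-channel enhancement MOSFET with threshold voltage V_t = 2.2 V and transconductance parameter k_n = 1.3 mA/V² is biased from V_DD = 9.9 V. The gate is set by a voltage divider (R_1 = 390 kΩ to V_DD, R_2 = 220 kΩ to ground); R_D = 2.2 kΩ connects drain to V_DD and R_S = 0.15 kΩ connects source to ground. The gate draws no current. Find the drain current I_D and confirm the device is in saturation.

I_D ≈ 0.97 mA

V_G = V_DD·R_2/(R_1+R_2) = 9.9×220/610 = 3.57 V.
Assume saturation: I_D = (k_n/2)(V_GS − V_t)² with V_GS = V_G − I_D·R_S = 3.57 − 0.15·I_D.
Substituting gives 0.0146·I_D² − 1.27·I_D + 1.22 = 0, with roots I_D = 0.974 or 85.7 mA.
The root I_D = 85.7 mA gives V_GS = -9.28 V ≤ V_t, so take I_D = 0.974 mA.
Then V_GS = 3.42 V and V_DS = V_DD − I_D(R_D+R_S) = 9.9 − 0.974×2.35 = 7.61 V.
Saturation requires V_DS ≥ V_GS − V_t = 1.22 V; 7.61 ≥ 1.22 ✓.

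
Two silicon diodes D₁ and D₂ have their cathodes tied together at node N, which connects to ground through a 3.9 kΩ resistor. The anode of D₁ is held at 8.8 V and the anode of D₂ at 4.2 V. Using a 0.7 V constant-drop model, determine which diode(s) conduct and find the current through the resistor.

Only D₁ conducts; I_R ≈ 2.1 mA

Assume both conduct. Then node N would need to be at both 8.8−0.7 = 8.1 V and 4.2−0.7 = 3.5 V, which is impossible.
Assume only D₁ conducts: V_N = 8.8 − 0.7 = 8.1 V, so I_R = 8.1/3.9 = 2.08 mA.
Check D₂: its anode-to-cathode voltage is 4.2 − 8.1 = -3.9 V < 0.7 V, so it is off. The assumption is consistent.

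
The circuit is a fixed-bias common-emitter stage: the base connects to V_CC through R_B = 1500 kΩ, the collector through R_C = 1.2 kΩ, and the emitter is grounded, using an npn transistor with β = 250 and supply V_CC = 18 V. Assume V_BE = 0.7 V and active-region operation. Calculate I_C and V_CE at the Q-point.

Base loop: V_CC = I_B·R_B + V_BE, so I_B = (18 − 0.7)/1500 kΩ = 0.0115 mA.
In the active region I_C = β·I_B = 250 × 0.0115 = 2.88 mA.
Collector loop: V_CE = V_CC − I_C·R_C = 18 − 2.88×1.2 = 14.5 V.
Since V_CE = 14.5 V > V_CE(sat) ≈ 0.2 V, the transistor is in the active region as assumed.

I_C ≈ 2.9 mA, V_CE ≈ 15 V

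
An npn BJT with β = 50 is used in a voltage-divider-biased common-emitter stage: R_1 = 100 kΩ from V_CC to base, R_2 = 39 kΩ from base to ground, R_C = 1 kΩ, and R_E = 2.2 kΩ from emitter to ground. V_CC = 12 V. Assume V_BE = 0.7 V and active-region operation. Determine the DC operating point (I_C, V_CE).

Thevenize the base divider: V_Th = V_CC·R_2/(R_1+R_2) = 12×39/139 = 3.37 V, R_Th = R_1‖R_2 = 28.1 kΩ.
Base-emitter loop: V_Th = I_B·R_Th + V_BE + (β+1)I_B·R_E, so I_B = (3.37 − 0.7) / (28.1 + 51×2.2) = 0.019 mA.
I_C = β·I_B = 50×0.019 = 0.951 mA, and I_E = (β+1)I_B = 0.97 mA.
V_CE = V_CC − I_C·R_C − I_E·R_E = 12 − 0.951×1 − 0.97×2.2 = 8.92 V.
V_CE = 8.92 V > 0.2 V confirms active-region operation.

I_C ≈ 0.95 mA, V_CE ≈ 8.9 V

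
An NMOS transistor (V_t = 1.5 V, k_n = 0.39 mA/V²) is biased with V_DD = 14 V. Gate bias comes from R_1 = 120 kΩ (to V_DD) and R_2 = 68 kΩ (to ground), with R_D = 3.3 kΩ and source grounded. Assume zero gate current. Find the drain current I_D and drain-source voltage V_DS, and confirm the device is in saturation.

I_D ≈ 2.5 mA, V_DS ≈ 5.8 V

V_G = V_DD·R_2/(R_1+R_2) = 14×68/188 = 5.06 V. With the source grounded, V_GS = V_G = 5.06 V.
Assume saturation: I_D = (k_n/2)(V_GS − V_t)² = (0.39/2)×(5.06 − 1.5)² = 0.195×3.56² = 2.48 mA.
V_DS = V_DD − I_D·R_D = 14 − 2.48×3.3 = 5.83 V.
Saturation requires V_DS ≥ V_GS − V_t = 3.56 V; 5.83 ≥ 3.56 ✓.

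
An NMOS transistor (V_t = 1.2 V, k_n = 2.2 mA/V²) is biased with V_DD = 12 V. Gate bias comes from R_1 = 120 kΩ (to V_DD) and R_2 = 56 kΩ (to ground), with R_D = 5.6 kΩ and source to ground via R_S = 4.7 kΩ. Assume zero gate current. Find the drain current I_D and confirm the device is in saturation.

V_G = V_DD·R_2/(R_1+R_2) = 12×56/176 = 3.82 V.
Assume saturation: I_D = (k_n/2)(V_GS − V_t)² with V_GS = V_G − I_D·R_S = 3.82 − 4.7·I_D.
Substituting gives 24.3·I_D² − 28.1·I_D + 7.54 = 0, with roots I_D = 0.425 or 0.73 mA.
The root I_D = 0.73 mA gives V_GS = 0.385 V ≤ V_t, so take I_D = 0.425 mA.
Then V_GS = 1.82 V and V_DS = V_DD − I_D(R_D+R_S) = 12 − 0.425×10.3 = 7.62 V.
Saturation requires V_DS ≥ V_GS − V_t = 0.621 V; 7.62 ≥ 0.621 ✓.

I_D ≈ 0.42 mA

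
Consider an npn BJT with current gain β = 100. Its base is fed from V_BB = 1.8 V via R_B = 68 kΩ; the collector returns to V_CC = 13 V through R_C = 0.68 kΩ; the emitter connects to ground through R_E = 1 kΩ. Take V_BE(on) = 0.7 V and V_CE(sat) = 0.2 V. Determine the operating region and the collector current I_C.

active; I_C ≈ 0.65 mA

Assume active. Base-emitter loop: I_B = (V_BB − V_BE)/(R_B + (β+1)R_E) = (1.8 − 0.7)/(68 + 101×1) = 0.00651 mA.
I_C = β·I_B = 100×0.00651 = 0.651 mA.
V_CE = V_CC − I_C·R_C − I_E·R_E = 13 − 0.651×0.68 − 0.657×1 = 11.9 V > V_CE(sat), so the active-region assumption holds.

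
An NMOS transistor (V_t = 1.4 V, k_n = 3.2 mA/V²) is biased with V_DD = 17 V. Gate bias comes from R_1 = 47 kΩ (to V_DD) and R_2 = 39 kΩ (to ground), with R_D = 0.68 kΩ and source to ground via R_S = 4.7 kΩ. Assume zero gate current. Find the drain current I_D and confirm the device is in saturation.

V_G = V_DD·R_2/(R_1+R_2) = 17×39/86 = 7.71 V.
Assume saturation: I_D = (k_n/2)(V_GS − V_t)² with V_GS = V_G − I_D·R_S = 7.71 − 4.7·I_D.
Substituting gives 35.3·I_D² − 95.9·I_D + 63.7 = 0, with roots I_D = 1.16 or 1.55 mA.
The root I_D = 1.55 mA gives V_GS = 0.415 V ≤ V_t, so take I_D = 1.16 mA.
Then V_GS = 2.25 V and V_DS = V_DD − I_D(R_D+R_S) = 17 − 1.16×5.38 = 10.8 V.
Saturation requires V_DS ≥ V_GS − V_t = 0.852 V; 10.8 ≥ 0.852 ✓.

I_D ≈ 1.2 mA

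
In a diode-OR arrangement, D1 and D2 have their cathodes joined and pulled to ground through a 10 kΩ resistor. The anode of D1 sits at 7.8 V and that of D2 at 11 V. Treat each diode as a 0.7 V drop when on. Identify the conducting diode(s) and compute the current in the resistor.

Only D2 conducts; I_R ≈ 1 mA

Assume both conduct. Then node N would need to be at both 7.8−0.7 = 7.1 V and 11−0.7 = 10.3 V, which is impossible.
Assume only D2 conducts: V_N = 11 − 0.7 = 10.3 V, so I_R = 10.3/10 = 1.03 mA.
Check D1: its anode-to-cathode voltage is 7.8 − 10.3 = -2.5 V < 0.7 V, so it is off. The assumption is consistent.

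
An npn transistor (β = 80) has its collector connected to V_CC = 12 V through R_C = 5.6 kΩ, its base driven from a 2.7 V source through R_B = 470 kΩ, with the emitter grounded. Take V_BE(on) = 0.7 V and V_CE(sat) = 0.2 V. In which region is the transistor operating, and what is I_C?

Assume active. Base-emitter loop: I_B = (V_BB − V_BE)/R_B = (2.7 − 0.7)/470 = 0.00426 mA.
I_C = β·I_B = 80×0.00426 = 0.34 mA.
V_CE = V_CC − I_C·R_C = 12 − 0.34×5.6 = 10.1 V > V_CE(sat), so the active-region assumption holds.

active; I_C ≈ 0.34 mA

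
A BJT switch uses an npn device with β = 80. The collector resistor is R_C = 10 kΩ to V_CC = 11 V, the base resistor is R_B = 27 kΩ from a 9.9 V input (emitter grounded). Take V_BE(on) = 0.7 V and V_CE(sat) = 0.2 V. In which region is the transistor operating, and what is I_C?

saturation; I_C ≈ 1.1 mA

Assume active: I_B = (9.9 − 0.7)/27 = 0.341 mA, giving I_C = β·I_B = 27.3 mA.
But then V_CE = 11 − 27.3×10 = -262 V < V_CE(sat) = 0.2 V — impossible in the active region.
So the transistor is saturated. With V_CE = 0.2 V, I_C = (V_CC − 0.2)/R_C = 10.8/10 = 1.08 mA.
Check: β·I_B = 27.3 mA > I_C = 1.08 mA, confirming saturation.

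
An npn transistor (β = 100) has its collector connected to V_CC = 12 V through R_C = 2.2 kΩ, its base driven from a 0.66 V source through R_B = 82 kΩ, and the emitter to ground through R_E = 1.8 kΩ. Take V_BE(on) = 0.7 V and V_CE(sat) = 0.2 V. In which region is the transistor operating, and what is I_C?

cutoff; I_C ≈ 0

V_BB = 0.66 V ≤ V_BE(on) = 0.7 V, so the base-emitter junction is not forward biased.
The transistor is in cutoff: I_B = I_C = 0.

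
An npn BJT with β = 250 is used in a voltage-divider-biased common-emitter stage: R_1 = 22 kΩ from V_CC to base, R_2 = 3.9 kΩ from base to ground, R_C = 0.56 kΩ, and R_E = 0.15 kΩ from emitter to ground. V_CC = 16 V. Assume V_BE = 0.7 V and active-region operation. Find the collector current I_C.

I_C ≈ 10 mA

Thevenize the base divider: V_Th = V_CC·R_2/(R_1+R_2) = 16×3.9/25.9 = 2.41 V, R_Th = R_1‖R_2 = 3.31 kΩ.
Base-emitter loop: V_Th = I_B·R_Th + V_BE + (β+1)I_B·R_E, so I_B = (2.41 − 0.7) / (3.31 + 251×0.15) = 0.0417 mA.
I_C = β·I_B = 250×0.0417 = 10.4 mA, and I_E = (β+1)I_B = 10.5 mA.
V_CE = V_CC − I_C·R_C − I_E·R_E = 16 − 10.4×0.56 − 10.5×0.15 = 8.59 V.
V_CE = 8.59 V > 0.2 V confirms active-region operation.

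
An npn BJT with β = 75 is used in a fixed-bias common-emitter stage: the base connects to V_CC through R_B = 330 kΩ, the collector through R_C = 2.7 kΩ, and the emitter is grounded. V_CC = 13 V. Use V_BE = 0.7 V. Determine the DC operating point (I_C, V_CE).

Base loop: V_CC = I_B·R_B + V_BE, so I_B = (13 − 0.7)/330 kΩ = 0.0373 mA.
In the active region I_C = β·I_B = 75 × 0.0373 = 2.8 mA.
Collector loop: V_CE = V_CC − I_C·R_C = 13 − 2.8×2.7 = 5.45 V.
Since V_CE = 5.45 V > V_CE(sat) ≈ 0.2 V, the transistor is in the active region as assumed.

I_C ≈ 2.8 mA, V_CE ≈ 5.5 V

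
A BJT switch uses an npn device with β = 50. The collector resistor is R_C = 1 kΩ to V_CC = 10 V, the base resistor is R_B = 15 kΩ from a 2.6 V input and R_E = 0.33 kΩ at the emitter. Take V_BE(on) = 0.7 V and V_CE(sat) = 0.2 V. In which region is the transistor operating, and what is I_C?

active; I_C ≈ 3 mA

Assume active. Base-emitter loop: I_B = (V_BB − V_BE)/(R_B + (β+1)R_E) = (2.6 − 0.7)/(15 + 51×0.33) = 0.0597 mA.
I_C = β·I_B = 50×0.0597 = 2.98 mA.
V_CE = V_CC − I_C·R_C − I_E·R_E = 10 − 2.98×1 − 3.04×0.33 = 6.01 V > V_CE(sat), so the active-region assumption holds.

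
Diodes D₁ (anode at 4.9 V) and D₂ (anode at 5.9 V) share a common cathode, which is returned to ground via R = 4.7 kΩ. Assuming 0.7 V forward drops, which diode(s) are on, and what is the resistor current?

Only D₂ conducts; I_R ≈ 1.1 mA

Assume both conduct. Then node N would need to be at both 4.9−0.7 = 4.2 V and 5.9−0.7 = 5.2 V, which is impossible.
Assume only D₂ conducts: V_N = 5.9 − 0.7 = 5.2 V, so I_R = 5.2/4.7 = 1.11 mA.
Check D₁: its anode-to-cathode voltage is 4.9 − 5.2 = -0.3 V < 0.7 V, so it is off. The assumption is consistent.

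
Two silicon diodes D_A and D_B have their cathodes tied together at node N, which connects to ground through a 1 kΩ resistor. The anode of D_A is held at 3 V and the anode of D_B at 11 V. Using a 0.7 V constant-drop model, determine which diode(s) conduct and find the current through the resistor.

Assume both conduct. Then node N would need to be at both 3−0.7 = 2.3 V and 11−0.7 = 10.3 V, which is impossible.
Assume only D_B conducts: V_N = 11 − 0.7 = 10.3 V, so I_R = 10.3/1 = 10.3 mA.
Check D_A: its anode-to-cathode voltage is 3 − 10.3 = -7.3 V < 0.7 V, so it is off. The assumption is consistent.

Only D_B conducts; I_R ≈ 10 mA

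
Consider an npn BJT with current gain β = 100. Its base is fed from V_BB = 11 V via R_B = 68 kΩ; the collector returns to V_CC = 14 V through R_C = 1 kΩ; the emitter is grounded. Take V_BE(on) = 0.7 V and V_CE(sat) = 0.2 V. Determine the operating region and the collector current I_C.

Assume active: I_B = (11 − 0.7)/68 = 0.151 mA, giving I_C = β·I_B = 15.1 mA.
But then V_CE = 14 − 15.1×1 = -1.15 V < V_CE(sat) = 0.2 V — impossible in the active region.
So the transistor is saturated. With V_CE = 0.2 V, I_C = (V_CC − 0.2)/R_C = 13.8/1 = 13.8 mA.
Check: β·I_B = 15.1 mA > I_C = 13.8 mA, confirming saturation.

saturation; I_C ≈ 14 mA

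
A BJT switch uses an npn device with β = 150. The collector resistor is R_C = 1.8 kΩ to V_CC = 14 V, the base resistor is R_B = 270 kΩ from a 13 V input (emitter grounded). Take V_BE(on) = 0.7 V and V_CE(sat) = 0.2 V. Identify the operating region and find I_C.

active; I_C ≈ 6.8 mA

Assume active. Base-emitter loop: I_B = (V_BB − V_BE)/R_B = (13 − 0.7)/270 = 0.0456 mA.
I_C = β·I_B = 150×0.0456 = 6.83 mA.
V_CE = V_CC − I_C·R_C = 14 − 6.83×1.8 = 1.7 V > V_CE(sat), so the active-region assumption holds.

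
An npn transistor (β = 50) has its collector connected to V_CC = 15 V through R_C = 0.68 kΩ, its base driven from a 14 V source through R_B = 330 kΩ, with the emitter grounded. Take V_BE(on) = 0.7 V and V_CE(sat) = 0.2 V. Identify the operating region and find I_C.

active; I_C ≈ 2 mA

Assume active. Base-emitter loop: I_B = (V_BB − V_BE)/R_B = (14 − 0.7)/330 = 0.0403 mA.
I_C = β·I_B = 50×0.0403 = 2.02 mA.
V_CE = V_CC − I_C·R_C = 15 − 2.02×0.68 = 13.6 V > V_CE(sat), so the active-region assumption holds.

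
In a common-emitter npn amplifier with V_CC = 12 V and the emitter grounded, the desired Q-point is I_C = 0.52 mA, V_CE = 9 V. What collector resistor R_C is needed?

Collector loop: V_CC = I_C·R_C + V_CE.
R_C = (V_CC − V_CE)/I_C = (12 − 9)/0.52 = 5.77 kΩ.

R_C ≈ 5.8 kΩ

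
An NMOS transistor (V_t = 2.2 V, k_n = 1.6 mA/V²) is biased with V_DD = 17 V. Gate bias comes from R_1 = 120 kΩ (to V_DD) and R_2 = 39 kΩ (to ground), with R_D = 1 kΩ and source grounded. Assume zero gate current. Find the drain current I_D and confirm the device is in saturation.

I_D ≈ 3.1 mA

V_G = V_DD·R_2/(R_1+R_2) = 17×39/159 = 4.17 V. With the source grounded, V_GS = V_G = 4.17 V.
Assume saturation: I_D = (k_n/2)(V_GS − V_t)² = (1.6/2)×(4.17 − 2.2)² = 0.8×1.97² = 3.1 mA.
V_DS = V_DD − I_D·R_D = 17 − 3.1×1 = 13.9 V.
Saturation requires V_DS ≥ V_GS − V_t = 1.97 V; 13.9 ≥ 1.97 ✓.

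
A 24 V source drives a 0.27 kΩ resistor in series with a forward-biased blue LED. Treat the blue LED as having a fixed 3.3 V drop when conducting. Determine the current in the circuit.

KVL around the loop: 24 = V_D + I·R = 3.3 + I × 0.27 kΩ.
So I = (24 − 3.3) / 0.27 kΩ = 20.7 / 0.27 = 76.7 mA.

I ≈ 77 mA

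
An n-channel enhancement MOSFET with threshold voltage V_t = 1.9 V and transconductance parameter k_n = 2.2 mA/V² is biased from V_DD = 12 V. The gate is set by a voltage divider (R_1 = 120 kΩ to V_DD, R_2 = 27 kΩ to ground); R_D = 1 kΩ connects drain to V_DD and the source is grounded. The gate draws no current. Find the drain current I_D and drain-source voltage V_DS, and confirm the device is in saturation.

I_D ≈ 0.1 mA, V_DS ≈ 12 V

V_G = V_DD·R_2/(R_1+R_2) = 12×27/147 = 2.2 V. With the source grounded, V_GS = V_G = 2.2 V.
Assume saturation: I_D = (k_n/2)(V_GS − V_t)² = (2.2/2)×(2.2 − 1.9)² = 1.1×0.304² = 0.102 mA.
V_DS = V_DD − I_D·R_D = 12 − 0.102×1 = 11.9 V.
Saturation requires V_DS ≥ V_GS − V_t = 0.304 V; 11.9 ≥ 0.304 ✓.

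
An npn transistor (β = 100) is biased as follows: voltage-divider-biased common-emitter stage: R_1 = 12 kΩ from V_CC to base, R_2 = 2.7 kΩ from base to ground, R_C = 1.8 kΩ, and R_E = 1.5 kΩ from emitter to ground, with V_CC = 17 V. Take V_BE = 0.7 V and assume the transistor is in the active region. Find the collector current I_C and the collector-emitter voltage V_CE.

I_C ≈ 1.6 mA, V_CE ≈ 12 V

Thevenize the base divider: V_Th = V_CC·R_2/(R_1+R_2) = 17×2.7/14.7 = 3.12 V, R_Th = R_1‖R_2 = 2.2 kΩ.
Base-emitter loop: V_Th = I_B·R_Th + V_BE + (β+1)I_B·R_E, so I_B = (3.12 − 0.7) / (2.2 + 101×1.5) = 0.0158 mA.
I_C = β·I_B = 100×0.0158 = 1.58 mA, and I_E = (β+1)I_B = 1.59 mA.
V_CE = V_CC − I_C·R_C − I_E·R_E = 17 − 1.58×1.8 − 1.59×1.5 = 11.8 V.
V_CE = 11.8 V > 0.2 V confirms active-region operation.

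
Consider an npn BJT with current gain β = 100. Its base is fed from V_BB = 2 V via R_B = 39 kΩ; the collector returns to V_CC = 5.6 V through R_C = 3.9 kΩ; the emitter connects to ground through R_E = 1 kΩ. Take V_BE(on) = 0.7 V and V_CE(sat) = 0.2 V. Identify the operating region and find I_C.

Assume active. Base-emitter loop: I_B = (V_BB − V_BE)/(R_B + (β+1)R_E) = (2 − 0.7)/(39 + 101×1) = 0.00929 mA.
I_C = β·I_B = 100×0.00929 = 0.929 mA.
V_CE = V_CC − I_C·R_C − I_E·R_E = 5.6 − 0.929×3.9 − 0.938×1 = 1.04 V > V_CE(sat), so the active-region assumption holds.

active; I_C ≈ 0.93 mA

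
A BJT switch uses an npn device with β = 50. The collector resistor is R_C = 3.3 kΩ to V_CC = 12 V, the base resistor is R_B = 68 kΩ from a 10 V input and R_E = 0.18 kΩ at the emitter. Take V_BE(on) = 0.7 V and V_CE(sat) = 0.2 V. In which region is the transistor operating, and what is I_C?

Assume active: I_B = (10 − 0.7)/(68 + 51×0.18) = 0.12 mA, I_C = β·I_B = 6.02 mA.
Then V_CE = 12 − 6.02×3.3 − 6.15×0.18 = -8.99 V < 0.2 V — the active assumption fails.
Re-solve with V_CE = 0.2 V. KCL at the emitter: V_E/R_E = (V_BB−0.7−V_E)/R_B + (V_CC−0.2−V_E)/R_C, giving V_E = 0.632 V.
I_C = (V_CC − 0.2 − V_E)/R_C = (11.8 − 0.632)/3.3 = 3.38 mA.
Check: I_B = (9.3 − 0.632)/68 = 0.127 mA, and β·I_B = 6.37 mA > I_C, confirming saturation.

saturation; I_C ≈ 3.4 mA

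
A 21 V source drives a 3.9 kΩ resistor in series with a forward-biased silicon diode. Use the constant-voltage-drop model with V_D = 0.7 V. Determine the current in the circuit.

I ≈ 5.2 mA

KVL around the loop: 21 = V_D + I·R = 0.7 + I × 3.9 kΩ.
So I = (21 − 0.7) / 3.9 kΩ = 20.3 / 3.9 = 5.21 mA.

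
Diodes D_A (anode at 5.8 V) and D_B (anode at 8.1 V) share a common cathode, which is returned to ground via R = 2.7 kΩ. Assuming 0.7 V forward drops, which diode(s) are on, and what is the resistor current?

Only D_B conducts; I_R ≈ 2.7 mA

Assume both conduct. Then node N would need to be at both 5.8−0.7 = 5.1 V and 8.1−0.7 = 7.4 V, which is impossible.
Assume only D_B conducts: V_N = 8.1 − 0.7 = 7.4 V, so I_R = 7.4/2.7 = 2.74 mA.
Check D_A: its anode-to-cathode voltage is 5.8 − 7.4 = -1.6 V < 0.7 V, so it is off. The assumption is consistent.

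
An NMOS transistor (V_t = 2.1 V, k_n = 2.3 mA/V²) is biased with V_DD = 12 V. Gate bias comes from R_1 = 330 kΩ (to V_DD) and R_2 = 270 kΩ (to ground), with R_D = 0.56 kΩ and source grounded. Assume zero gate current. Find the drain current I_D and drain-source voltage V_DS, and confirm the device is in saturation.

I_D ≈ 13 mA, V_DS ≈ 5 V

V_G = V_DD·R_2/(R_1+R_2) = 12×270/600 = 5.4 V. With the source grounded, V_GS = V_G = 5.4 V.
Assume saturation: I_D = (k_n/2)(V_GS − V_t)² = (2.3/2)×(5.4 − 2.1)² = 1.15×3.3² = 12.5 mA.
V_DS = V_DD − I_D·R_D = 12 − 12.5×0.56 = 4.99 V.
Saturation requires V_DS ≥ V_GS − V_t = 3.3 V; 4.99 ≥ 3.3 ✓.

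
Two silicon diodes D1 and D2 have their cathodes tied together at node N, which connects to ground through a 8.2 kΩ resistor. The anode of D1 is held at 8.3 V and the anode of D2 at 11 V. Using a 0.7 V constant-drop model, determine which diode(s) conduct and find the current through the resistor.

Assume both conduct. Then node N would need to be at both 8.3−0.7 = 7.6 V and 11−0.7 = 10.3 V, which is impossible.
Assume only D2 conducts: V_N = 11 − 0.7 = 10.3 V, so I_R = 10.3/8.2 = 1.26 mA.
Check D1: its anode-to-cathode voltage is 8.3 − 10.3 = -2 V < 0.7 V, so it is off. The assumption is consistent.

Only D2 conducts; I_R ≈ 1.3 mA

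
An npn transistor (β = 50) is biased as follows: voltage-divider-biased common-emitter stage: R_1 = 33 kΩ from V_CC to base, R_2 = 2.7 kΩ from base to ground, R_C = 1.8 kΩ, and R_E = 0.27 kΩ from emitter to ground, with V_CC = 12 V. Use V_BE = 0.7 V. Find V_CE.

Thevenize the base divider: V_Th = V_CC·R_2/(R_1+R_2) = 12×2.7/35.7 = 0.908 V, R_Th = R_1‖R_2 = 2.5 kΩ.
Base-emitter loop: V_Th = I_B·R_Th + V_BE + (β+1)I_B·R_E, so I_B = (0.908 − 0.7) / (2.5 + 51×0.27) = 0.0128 mA.
I_C = β·I_B = 50×0.0128 = 0.638 mA, and I_E = (β+1)I_B = 0.651 mA.
V_CE = V_CC − I_C·R_C − I_E·R_E = 12 − 0.638×1.8 − 0.651×0.27 = 10.7 V.
V_CE = 10.7 V > 0.2 V confirms active-region operation.

V_CE ≈ 11 V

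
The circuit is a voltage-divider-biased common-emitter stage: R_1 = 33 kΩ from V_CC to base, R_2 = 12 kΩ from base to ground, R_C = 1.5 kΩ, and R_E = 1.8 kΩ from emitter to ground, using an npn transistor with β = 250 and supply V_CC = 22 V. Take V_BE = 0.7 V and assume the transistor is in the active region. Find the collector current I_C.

I_C ≈ 2.8 mA

Thevenize the base divider: V_Th = V_CC·R_2/(R_1+R_2) = 22×12/45 = 5.87 V, R_Th = R_1‖R_2 = 8.8 kΩ.
Base-emitter loop: V_Th = I_B·R_Th + V_BE + (β+1)I_B·R_E, so I_B = (5.87 − 0.7) / (8.8 + 251×1.8) = 0.0112 mA.
I_C = β·I_B = 250×0.0112 = 2.8 mA, and I_E = (β+1)I_B = 2.82 mA.
V_CE = V_CC − I_C·R_C − I_E·R_E = 22 − 2.8×1.5 − 2.82×1.8 = 12.7 V.
V_CE = 12.7 V > 0.2 V confirms active-region operation.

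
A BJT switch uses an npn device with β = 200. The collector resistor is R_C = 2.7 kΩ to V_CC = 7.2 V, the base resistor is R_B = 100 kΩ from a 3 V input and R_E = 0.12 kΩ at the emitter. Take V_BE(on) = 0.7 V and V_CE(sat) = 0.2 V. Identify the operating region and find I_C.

saturation; I_C ≈ 2.5 mA

Assume active: I_B = (3 − 0.7)/(100 + 201×0.12) = 0.0185 mA, I_C = β·I_B = 3.71 mA.
Then V_CE = 7.2 − 3.71×2.7 − 3.72×0.12 = -3.25 V < 0.2 V — the active assumption fails.
Re-solve with V_CE = 0.2 V. KCL at the emitter: V_E/R_E = (V_BB−0.7−V_E)/R_B + (V_CC−0.2−V_E)/R_C, giving V_E = 0.3 V.
I_C = (V_CC − 0.2 − V_E)/R_C = (7 − 0.3)/2.7 = 2.48 mA.
Check: I_B = (2.3 − 0.3)/100 = 0.02 mA, and β·I_B = 4 mA > I_C, confirming saturation.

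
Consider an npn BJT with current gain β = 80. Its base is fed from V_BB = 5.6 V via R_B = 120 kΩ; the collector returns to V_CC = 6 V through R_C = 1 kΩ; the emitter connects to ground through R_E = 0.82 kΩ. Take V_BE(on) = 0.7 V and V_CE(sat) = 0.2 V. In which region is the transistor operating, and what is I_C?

active; I_C ≈ 2.1 mA

Assume active. Base-emitter loop: I_B = (V_BB − V_BE)/(R_B + (β+1)R_E) = (5.6 − 0.7)/(120 + 81×0.82) = 0.0263 mA.
I_C = β·I_B = 80×0.0263 = 2.1 mA.
V_CE = V_CC − I_C·R_C − I_E·R_E = 6 − 2.1×1 − 2.13×0.82 = 2.15 V > V_CE(sat), so the active-region assumption holds.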